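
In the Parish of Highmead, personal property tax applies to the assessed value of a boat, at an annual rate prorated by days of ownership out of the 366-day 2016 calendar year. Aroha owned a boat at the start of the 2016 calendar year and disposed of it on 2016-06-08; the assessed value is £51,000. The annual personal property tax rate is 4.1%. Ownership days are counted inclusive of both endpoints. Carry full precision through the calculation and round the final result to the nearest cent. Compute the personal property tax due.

Days held (2016-01-01 to 2016-06-08): 160 out of 366
Tax = £51,000 × 4.1% × 160/366 = £914.0984

£914.10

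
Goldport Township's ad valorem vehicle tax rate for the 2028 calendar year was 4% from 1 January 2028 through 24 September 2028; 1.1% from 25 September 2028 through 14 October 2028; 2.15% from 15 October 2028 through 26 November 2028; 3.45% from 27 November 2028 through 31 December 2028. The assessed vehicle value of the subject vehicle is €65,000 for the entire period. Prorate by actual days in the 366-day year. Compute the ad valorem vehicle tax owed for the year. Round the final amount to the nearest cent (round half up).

1 January – 24 September 2028: 268 days at 4% → €65,000 × 4% × 268/366 = €1,903.8251
25 September – 14 October 2028: 20 days at 1.1% → €65,000 × 1.1% × 20/366 = €39.0710
15 October – 26 November 2028: 43 days at 2.15% → €65,000 × 2.15% × 43/366 = €164.1872
27 November – 31 December 2028: 35 days at 3.45% → €65,000 × 3.45% × 35/366 = €214.4467
Total = €2,321.5301

€2,321.53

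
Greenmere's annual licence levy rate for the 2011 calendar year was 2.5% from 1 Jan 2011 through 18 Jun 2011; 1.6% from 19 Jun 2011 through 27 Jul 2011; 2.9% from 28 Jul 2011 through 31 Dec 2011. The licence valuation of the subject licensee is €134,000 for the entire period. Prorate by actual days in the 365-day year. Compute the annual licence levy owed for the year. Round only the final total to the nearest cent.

€3,451.69

1 Jan – 18 Jun 2011: 169 days at 2.5% → €134,000 × 2.5% × 169/365 = €1,551.0959
19 Jun – 27 Jul 2011: 39 days at 1.6% → €134,000 × 1.6% × 39/365 = €229.0849
28 Jul – 31 Dec 2011: 157 days at 2.9% → €134,000 × 2.9% × 157/365 = €1,671.5123
Total = €3,451.6932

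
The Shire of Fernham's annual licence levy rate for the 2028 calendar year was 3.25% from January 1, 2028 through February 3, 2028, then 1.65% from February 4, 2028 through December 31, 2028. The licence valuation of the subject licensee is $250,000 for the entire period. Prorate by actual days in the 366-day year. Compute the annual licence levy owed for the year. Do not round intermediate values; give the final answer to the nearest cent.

$4,496.58

January 1 – February 3, 2028: 34 days at 3.25% → $250,000 × 3.25% × 34/366 = $754.7814
February 4 – December 31, 2028: 332 days at 1.65% → $250,000 × 1.65% × 332/366 = $3,741.8033
Total = $4,496.5847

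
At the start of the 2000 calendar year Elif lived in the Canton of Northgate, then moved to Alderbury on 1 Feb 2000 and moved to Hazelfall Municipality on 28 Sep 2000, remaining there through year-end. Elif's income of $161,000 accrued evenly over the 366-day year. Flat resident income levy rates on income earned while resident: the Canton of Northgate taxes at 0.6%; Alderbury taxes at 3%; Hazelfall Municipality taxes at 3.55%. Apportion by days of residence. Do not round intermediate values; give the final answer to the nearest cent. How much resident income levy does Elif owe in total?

$4,732.56

The Canton of Northgate, 1 Jan – 31 Jan 2000: 31 days → $161,000 × 0.6% × 31/366 = $81.8197
Alderbury, 1 Feb – 27 Sep 2000: 240 days → $161,000 × 3% × 240/366 = $3,167.2131
Hazelfall Municipality, 28 Sep – 31 Dec 2000: 95 days → $161,000 × 3.55% × 95/366 = $1,483.5314
Total = $4,732.5642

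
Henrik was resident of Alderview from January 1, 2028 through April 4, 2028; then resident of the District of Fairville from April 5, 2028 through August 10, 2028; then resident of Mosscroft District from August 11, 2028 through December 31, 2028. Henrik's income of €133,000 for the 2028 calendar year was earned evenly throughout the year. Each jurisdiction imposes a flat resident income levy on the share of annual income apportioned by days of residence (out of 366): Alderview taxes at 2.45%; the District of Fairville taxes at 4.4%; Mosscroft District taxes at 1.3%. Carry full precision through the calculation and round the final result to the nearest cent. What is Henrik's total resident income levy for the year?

Alderview, January 1 – April 4, 2028: 95 days → €133,000 × 2.45% × 95/366 = €845.7855
The District of Fairville, April 5 – August 10, 2028: 128 days → €133,000 × 4.4% × 128/366 = €2,046.6011
Mosscroft District, August 11 – December 31, 2028: 143 days → €133,000 × 1.3% × 143/366 = €675.5383
Total = €3,567.9249

€3,567.92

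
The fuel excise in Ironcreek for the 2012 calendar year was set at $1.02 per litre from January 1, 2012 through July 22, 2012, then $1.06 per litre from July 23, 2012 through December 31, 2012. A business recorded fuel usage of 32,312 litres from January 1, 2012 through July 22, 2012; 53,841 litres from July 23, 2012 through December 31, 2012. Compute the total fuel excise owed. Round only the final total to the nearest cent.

$90,029.70

January 1 – July 22, 2012: 32,312 litres at $1.02/litre → $32,958.24
July 23 – December 31, 2012: 53,841 litres at $1.06/litre → $57,071.46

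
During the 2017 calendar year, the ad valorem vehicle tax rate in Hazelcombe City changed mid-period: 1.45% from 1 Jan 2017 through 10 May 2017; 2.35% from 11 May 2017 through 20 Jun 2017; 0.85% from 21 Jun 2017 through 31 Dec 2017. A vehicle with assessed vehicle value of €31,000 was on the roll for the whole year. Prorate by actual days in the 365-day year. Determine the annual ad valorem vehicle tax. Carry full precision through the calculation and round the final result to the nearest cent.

€381.98

1 Jan – 10 May 2017: 130 days at 1.45% → €31,000 × 1.45% × 130/365 = €160.0959
11 May – 20 Jun 2017: 41 days at 2.35% → €31,000 × 2.35% × 41/365 = €81.8315
21 Jun – 31 Dec 2017: 194 days at 0.85% → €31,000 × 0.85% × 194/365 = €140.0521
Total = €381.9795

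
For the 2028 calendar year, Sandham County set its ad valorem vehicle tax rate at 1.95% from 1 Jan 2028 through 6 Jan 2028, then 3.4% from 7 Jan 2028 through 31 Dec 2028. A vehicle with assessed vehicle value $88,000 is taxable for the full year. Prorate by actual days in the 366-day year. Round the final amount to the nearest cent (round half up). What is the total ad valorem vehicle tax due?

$2,971.08

1 Jan – 6 Jan 2028: 6 days at 1.95% → $88,000 × 1.95% × 6/366 = $28.1311
7 Jan – 31 Dec 2028: 360 days at 3.4% → $88,000 × 3.4% × 360/366 = $2,942.9508
Total = $2,971.0820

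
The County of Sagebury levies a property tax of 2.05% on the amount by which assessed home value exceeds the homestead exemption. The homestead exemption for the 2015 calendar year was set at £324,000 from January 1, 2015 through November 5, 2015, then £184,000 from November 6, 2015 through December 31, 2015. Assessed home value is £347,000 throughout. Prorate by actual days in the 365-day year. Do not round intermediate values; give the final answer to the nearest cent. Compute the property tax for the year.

£911.83

January 1 – November 5, 2015: 309 days, exemption £324,000 → (£347,000 − £324,000) × 2.05% × 309/365 = £399.1603
November 6 – December 31, 2015: 56 days, exemption £184,000 → (£347,000 − £184,000) × 2.05% × 56/365 = £512.6685
Total = £911.8288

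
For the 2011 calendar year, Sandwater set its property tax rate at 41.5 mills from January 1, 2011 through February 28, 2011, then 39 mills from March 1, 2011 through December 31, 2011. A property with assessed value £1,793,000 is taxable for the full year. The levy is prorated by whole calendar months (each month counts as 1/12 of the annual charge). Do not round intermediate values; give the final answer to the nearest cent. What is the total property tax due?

£70,674.08

January 1 – February 28, 2011: 2 months at 41.5 mills → £1,793,000 × 4.15% × 2/12 = £12,401.5833
March 1 – December 31, 2011: 10 months at 39 mills → £1,793,000 × 3.9% × 10/12 = £58,272.5000
Total = £70,674.0833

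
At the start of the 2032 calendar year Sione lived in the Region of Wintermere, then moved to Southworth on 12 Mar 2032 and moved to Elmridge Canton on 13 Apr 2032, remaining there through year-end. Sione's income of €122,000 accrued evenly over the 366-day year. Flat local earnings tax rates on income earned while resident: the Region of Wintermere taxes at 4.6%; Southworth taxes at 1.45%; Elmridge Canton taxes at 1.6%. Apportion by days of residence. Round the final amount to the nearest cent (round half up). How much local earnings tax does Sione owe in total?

The Region of Wintermere, 1 Jan – 11 Mar 2032: 71 days → €122,000 × 4.6% × 71/366 = €1,088.6667
Southworth, 12 Mar – 12 Apr 2032: 32 days → €122,000 × 1.45% × 32/366 = €154.6667
Elmridge Canton, 13 Apr – 31 Dec 2032: 263 days → €122,000 × 1.6% × 263/366 = €1,402.6667
Total = €2,646.0000

€2,646.00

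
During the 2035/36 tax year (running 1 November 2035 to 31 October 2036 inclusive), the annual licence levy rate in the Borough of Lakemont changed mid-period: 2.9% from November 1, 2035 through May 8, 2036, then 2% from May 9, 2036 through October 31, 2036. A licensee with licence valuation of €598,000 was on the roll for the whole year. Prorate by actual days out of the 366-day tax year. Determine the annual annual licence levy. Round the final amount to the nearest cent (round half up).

November 1, 2035 – May 8, 2036: 190 days at 2.9% → €598,000 × 2.9% × 190/366 = €9,002.6776
May 9 – October 31, 2036: 176 days at 2% → €598,000 × 2% × 176/366 = €5,751.2568
Total = €14,753.9344

€14,753.93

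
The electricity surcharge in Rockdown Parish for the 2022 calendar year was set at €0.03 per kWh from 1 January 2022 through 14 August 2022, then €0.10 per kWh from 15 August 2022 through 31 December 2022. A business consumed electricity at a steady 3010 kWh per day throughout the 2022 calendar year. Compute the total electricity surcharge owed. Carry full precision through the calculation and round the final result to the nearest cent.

€62,246.80

1 January – 14 August 2022: 226 days × 3010 kWh/day = 680,260 kWh at €0.03/kWh → €20,407.80
15 August – 31 December 2022: 139 days × 3010 kWh/day = 418,390 kWh at €0.10/kWh → €41,839.00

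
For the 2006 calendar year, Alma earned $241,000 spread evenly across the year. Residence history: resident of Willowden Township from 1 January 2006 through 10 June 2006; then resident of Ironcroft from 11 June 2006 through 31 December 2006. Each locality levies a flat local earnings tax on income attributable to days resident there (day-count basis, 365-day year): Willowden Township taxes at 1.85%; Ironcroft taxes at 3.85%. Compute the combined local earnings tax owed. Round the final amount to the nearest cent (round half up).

$7,152.42

Willowden Township, 1 January – 10 June 2006: 161 days → $241,000 × 1.85% × 161/365 = $1,966.6260
Ironcroft, 11 June – 31 December 2006: 204 days → $241,000 × 3.85% × 204/365 = $5,185.7918
Total = $7,152.4178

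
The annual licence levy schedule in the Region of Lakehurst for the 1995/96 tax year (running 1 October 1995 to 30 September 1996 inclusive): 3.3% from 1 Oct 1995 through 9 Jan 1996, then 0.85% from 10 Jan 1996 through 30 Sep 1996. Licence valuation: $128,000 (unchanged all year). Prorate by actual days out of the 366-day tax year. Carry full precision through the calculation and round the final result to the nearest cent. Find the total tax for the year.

$1,953.40

1 Oct 1995 – 9 Jan 1996: 101 days at 3.3% → $128,000 × 3.3% × 101/366 = $1,165.6393
10 Jan – 30 Sep 1996: 265 days at 0.85% → $128,000 × 0.85% × 265/366 = $787.7596
Total = $1,953.3989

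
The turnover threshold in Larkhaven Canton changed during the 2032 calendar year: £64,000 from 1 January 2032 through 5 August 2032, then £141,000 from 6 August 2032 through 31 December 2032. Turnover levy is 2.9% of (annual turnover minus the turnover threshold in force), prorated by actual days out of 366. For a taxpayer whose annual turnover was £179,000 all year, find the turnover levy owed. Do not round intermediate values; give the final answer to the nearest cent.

£2,432.04

1 January – 5 August 2032: 218 days, exemption £64,000 → (£179,000 − £64,000) × 2.9% × 218/366 = £1,986.4208
6 August – 31 December 2032: 148 days, exemption £141,000 → (£179,000 − £141,000) × 2.9% × 148/366 = £445.6175
Total = £2,432.0383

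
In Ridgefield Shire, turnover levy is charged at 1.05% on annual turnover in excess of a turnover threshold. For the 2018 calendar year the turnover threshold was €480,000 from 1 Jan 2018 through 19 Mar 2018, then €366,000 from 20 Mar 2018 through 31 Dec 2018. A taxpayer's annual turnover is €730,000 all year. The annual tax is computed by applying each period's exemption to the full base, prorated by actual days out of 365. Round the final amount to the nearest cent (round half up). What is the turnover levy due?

€3,566.20

1 Jan – 19 Mar 2018: 78 days, exemption €480,000 → (€730,000 − €480,000) × 1.05% × 78/365 = €560.9589
20 Mar – 31 Dec 2018: 287 days, exemption €366,000 → (€730,000 − €366,000) × 1.05% × 287/365 = €3,005.2438
Total = €3,566.2027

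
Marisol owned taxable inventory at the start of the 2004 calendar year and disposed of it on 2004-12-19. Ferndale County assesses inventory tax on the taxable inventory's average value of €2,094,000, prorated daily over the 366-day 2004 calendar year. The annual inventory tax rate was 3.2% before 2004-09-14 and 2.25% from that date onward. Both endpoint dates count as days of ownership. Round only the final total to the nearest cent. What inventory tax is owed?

2004-01-01 to 2004-09-13: 257 days at 3.2% → €2,094,000 × 3.2% × 257/366 = €47,052.0656
2004-09-14 to 2004-12-19: 97 days at 2.25% → €2,094,000 × 2.25% × 97/366 = €12,486.7623
Total = €59,538.8279

€59,538.83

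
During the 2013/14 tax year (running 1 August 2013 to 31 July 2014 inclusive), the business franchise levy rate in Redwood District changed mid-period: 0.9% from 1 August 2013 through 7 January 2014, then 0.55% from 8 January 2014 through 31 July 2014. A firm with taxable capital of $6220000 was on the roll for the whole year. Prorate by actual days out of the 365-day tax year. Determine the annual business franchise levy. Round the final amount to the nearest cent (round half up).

1 August 2013 – 7 January 2014: 160 days at 0.9% → $6220000 × 0.9% × 160/365 = $24539.1781
8 January – 31 July 2014: 205 days at 0.55% → $6220000 × 0.55% × 205/365 = $19213.8356
Total = $43753.0137

$43753.01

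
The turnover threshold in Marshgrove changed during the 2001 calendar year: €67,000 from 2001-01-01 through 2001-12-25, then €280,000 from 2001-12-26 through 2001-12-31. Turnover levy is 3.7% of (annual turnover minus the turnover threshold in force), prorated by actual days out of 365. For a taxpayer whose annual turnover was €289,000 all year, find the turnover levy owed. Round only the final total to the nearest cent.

2001-01-01 to 2001-12-25: 359 days, exemption €67,000 → (€289,000 − €67,000) × 3.7% × 359/365 = €8,078.9753
2001-12-26 to 2001-12-31: 6 days, exemption €280,000 → (€289,000 − €280,000) × 3.7% × 6/365 = €5.4740
Total = €8,084.4493

€8,084.45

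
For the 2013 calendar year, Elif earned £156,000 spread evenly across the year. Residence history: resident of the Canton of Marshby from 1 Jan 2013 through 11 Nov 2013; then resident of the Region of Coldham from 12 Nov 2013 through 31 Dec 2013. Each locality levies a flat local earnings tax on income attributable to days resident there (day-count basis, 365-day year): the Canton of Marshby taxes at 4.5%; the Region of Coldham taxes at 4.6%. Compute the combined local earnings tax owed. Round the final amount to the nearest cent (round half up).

The Canton of Marshby, 1 Jan – 11 Nov 2013: 315 days → £156,000 × 4.5% × 315/365 = £6,058.3562
The Region of Coldham, 12 Nov – 31 Dec 2013: 50 days → £156,000 × 4.6% × 50/365 = £983.0137
Total = £7,041.3699

£7,041.37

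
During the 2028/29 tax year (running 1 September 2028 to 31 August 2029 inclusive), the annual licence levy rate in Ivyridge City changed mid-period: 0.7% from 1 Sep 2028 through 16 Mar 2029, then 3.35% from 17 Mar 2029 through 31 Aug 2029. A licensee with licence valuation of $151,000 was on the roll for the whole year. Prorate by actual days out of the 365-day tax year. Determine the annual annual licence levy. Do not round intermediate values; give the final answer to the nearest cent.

$2,898.79

1 Sep 2028 – 16 Mar 2029: 197 days at 0.7% → $151,000 × 0.7% × 197/365 = $570.4904
17 Mar – 31 Aug 2029: 168 days at 3.35% → $151,000 × 3.35% × 168/365 = $2,328.2959
Total = $2,898.7863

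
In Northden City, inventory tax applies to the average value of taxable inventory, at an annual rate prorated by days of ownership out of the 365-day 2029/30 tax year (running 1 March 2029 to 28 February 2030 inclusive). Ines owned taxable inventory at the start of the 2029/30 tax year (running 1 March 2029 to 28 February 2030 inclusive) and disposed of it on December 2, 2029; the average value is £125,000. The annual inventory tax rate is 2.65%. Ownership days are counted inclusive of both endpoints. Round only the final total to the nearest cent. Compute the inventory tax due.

Days held (March 1 – December 2, 2029): 277 out of 365
Tax = £125,000 × 2.65% × 277/365 = £2,513.8699

£2,513.87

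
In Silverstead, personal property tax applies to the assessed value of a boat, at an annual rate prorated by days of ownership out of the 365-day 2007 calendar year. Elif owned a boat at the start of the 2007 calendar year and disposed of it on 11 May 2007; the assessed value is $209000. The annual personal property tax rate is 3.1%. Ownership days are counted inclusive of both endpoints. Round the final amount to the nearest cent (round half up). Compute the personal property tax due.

$2325.34

Days held (1 January – 11 May 2007): 131 out of 365
Tax = $209000 × 3.1% × 131/365 = $2325.3397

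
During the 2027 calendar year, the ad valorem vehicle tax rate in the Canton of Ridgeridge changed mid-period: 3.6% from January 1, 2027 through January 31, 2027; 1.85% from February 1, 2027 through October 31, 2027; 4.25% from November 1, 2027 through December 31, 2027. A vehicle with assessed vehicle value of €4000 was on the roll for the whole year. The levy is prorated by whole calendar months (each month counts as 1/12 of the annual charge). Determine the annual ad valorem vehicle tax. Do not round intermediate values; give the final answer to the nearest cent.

€95.83

January 1 – January 31, 2027: 1 month at 3.6% → €4000 × 3.6% × 1/12 = €12.0000
February 1 – October 31, 2027: 9 months at 1.85% → €4000 × 1.85% × 9/12 = €55.5000
November 1 – December 31, 2027: 2 months at 4.25% → €4000 × 4.25% × 2/12 = €28.3333
Total = €95.8333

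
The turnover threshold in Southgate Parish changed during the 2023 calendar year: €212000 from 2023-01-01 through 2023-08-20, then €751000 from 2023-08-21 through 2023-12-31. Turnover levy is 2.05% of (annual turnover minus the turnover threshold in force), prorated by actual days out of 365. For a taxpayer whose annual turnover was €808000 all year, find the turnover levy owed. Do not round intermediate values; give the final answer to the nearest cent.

2023-01-01 to 2023-08-20: 232 days, exemption €212000 → (€808000 − €212000) × 2.05% × 232/365 = €7765.9616
2023-08-21 to 2023-12-31: 133 days, exemption €751000 → (€808000 − €751000) × 2.05% × 133/365 = €425.7822
Total = €8191.7438

€8191.74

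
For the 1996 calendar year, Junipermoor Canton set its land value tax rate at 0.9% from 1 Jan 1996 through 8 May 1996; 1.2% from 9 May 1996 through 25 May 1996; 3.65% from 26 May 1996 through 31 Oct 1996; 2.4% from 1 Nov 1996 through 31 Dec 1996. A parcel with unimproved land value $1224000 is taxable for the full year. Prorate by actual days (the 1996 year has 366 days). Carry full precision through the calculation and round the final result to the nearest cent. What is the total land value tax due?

1 Jan – 8 May 1996: 129 days at 0.9% → $1224000 × 0.9% × 129/366 = $3882.6885
9 May – 25 May 1996: 17 days at 1.2% → $1224000 × 1.2% × 17/366 = $682.2295
26 May – 31 Oct 1996: 159 days at 3.65% → $1224000 × 3.65% × 159/366 = $19408.4262
1 Nov – 31 Dec 1996: 61 days at 2.4% → $1224000 × 2.4% × 61/366 = $4896.0000
Total = $28869.3443

$28869.34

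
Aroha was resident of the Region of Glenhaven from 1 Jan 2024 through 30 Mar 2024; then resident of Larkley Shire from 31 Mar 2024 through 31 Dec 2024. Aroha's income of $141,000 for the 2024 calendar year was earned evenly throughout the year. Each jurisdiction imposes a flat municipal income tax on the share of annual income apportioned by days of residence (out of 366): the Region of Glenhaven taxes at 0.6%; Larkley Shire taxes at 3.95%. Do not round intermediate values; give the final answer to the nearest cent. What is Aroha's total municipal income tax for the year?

The Region of Glenhaven, 1 Jan – 30 Mar 2024: 90 days → $141,000 × 0.6% × 90/366 = $208.0328
Larkley Shire, 31 Mar – 31 Dec 2024: 276 days → $141,000 × 3.95% × 276/366 = $4,199.9508
Total = $4,407.9836

$4,407.98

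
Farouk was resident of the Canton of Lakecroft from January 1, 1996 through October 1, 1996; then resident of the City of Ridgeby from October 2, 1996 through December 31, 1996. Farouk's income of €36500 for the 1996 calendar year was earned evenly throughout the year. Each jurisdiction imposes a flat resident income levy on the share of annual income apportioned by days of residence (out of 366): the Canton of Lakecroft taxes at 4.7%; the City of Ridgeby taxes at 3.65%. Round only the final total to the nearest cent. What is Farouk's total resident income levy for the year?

The Canton of Lakecroft, January 1 – October 1, 1996: 275 days → €36500 × 4.7% × 275/366 = €1288.9686
The City of Ridgeby, October 2 – December 31, 1996: 91 days → €36500 × 3.65% × 91/366 = €331.2425
Total = €1620.2111

€1620.21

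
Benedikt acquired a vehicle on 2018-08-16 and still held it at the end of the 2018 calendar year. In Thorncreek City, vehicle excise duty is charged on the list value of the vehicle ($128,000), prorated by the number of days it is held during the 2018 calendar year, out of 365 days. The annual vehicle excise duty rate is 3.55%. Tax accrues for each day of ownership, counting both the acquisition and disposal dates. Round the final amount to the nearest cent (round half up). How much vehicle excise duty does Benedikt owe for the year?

Days held (2018-08-16 to 2018-12-31): 138 out of 365
Tax = $128,000 × 3.55% × 138/365 = $1,718.0055

$1,718.01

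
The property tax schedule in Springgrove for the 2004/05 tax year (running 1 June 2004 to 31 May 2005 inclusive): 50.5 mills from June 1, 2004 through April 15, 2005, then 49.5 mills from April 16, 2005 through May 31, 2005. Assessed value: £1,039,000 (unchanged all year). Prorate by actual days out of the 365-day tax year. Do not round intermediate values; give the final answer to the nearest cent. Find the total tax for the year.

£52,338.56

June 1, 2004 – April 15, 2005: 319 days at 50.5 mills → £1,039,000 × 5.05% × 319/365 = £45,856.9055
April 16 – May 31, 2005: 46 days at 49.5 mills → £1,039,000 × 4.95% × 46/365 = £6,481.6521
Total = £52,338.5575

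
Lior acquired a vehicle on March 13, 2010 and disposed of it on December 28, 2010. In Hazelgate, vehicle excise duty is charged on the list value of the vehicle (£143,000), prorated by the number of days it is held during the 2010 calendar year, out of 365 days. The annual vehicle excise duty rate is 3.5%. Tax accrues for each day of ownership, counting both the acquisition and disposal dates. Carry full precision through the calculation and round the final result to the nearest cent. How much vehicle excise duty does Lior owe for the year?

£3,990.29

Days held (March 13 – December 28, 2010): 291 out of 365
Tax = £143,000 × 3.5% × 291/365 = £3,990.2877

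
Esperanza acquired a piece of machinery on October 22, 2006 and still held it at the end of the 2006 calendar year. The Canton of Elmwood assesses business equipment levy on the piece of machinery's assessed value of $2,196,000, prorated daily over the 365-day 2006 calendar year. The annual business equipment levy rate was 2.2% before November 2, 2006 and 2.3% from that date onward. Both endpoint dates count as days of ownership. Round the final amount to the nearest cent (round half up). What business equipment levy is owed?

October 22 – November 1, 2006: 11 days at 2.2% → $2,196,000 × 2.2% × 11/365 = $1,455.9781
November 2 – December 31, 2006: 60 days at 2.3% → $2,196,000 × 2.3% × 60/365 = $8,302.6849
Total = $9,758.6630

$9,758.66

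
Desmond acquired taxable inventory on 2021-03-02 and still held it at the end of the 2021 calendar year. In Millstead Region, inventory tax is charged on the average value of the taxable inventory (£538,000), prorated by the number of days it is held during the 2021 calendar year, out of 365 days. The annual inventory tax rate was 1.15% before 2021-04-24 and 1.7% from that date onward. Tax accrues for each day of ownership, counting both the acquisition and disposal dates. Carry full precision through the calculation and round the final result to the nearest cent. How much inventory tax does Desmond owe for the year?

2021-03-02 to 2021-04-23: 53 days at 1.15% → £538,000 × 1.15% × 53/365 = £898.3863
2021-04-24 to 2021-12-31: 252 days at 1.7% → £538,000 × 1.7% × 252/365 = £6,314.4986
Total = £7,212.8849

£7,212.88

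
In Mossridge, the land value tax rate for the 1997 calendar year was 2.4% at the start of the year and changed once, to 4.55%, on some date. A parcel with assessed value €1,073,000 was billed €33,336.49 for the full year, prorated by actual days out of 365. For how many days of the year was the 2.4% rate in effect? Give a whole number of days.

Let d = days at the first rate; then 365 − d days at the second rate.
€1,073,000 × [2.4%·d + 4.55%·(365−d)] / 365 = €33,336.49
Solving gives d = 245, so the new rate took effect on September 3, 1997.

245 days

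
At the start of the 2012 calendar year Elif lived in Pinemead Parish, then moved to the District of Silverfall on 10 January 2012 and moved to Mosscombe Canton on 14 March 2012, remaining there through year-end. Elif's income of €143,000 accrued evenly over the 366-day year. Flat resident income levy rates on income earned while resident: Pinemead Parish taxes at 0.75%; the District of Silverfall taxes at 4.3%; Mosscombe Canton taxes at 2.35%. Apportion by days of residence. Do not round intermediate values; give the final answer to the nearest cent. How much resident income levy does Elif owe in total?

Pinemead Parish, 1 January – 9 January 2012: 9 days → €143,000 × 0.75% × 9/366 = €26.3730
The District of Silverfall, 10 January – 13 March 2012: 64 days → €143,000 × 4.3% × 64/366 = €1,075.2350
Mosscombe Canton, 14 March – 31 December 2012: 293 days → €143,000 × 2.35% × 293/366 = €2,690.2363
Total = €3,791.8443

€3,791.84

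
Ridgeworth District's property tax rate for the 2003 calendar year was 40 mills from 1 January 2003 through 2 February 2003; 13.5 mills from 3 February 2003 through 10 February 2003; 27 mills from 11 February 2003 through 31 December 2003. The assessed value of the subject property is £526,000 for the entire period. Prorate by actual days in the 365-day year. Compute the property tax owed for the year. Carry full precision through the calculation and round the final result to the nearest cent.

1 January – 2 February 2003: 33 days at 40 mills → £526,000 × 4% × 33/365 = £1,902.2466
3 February – 10 February 2003: 8 days at 13.5 mills → £526,000 × 1.35% × 8/365 = £155.6384
11 February – 31 December 2003: 324 days at 27 mills → £526,000 × 2.7% × 324/365 = £12,606.7068
Total = £14,664.5918

£14,664.59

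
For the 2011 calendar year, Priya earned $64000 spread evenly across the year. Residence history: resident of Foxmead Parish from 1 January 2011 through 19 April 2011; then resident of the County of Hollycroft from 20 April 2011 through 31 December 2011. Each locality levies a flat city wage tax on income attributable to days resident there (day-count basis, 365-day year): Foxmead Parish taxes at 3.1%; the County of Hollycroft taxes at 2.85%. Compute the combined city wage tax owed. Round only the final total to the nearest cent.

Foxmead Parish, 1 January – 19 April 2011: 109 days → $64000 × 3.1% × 109/365 = $592.4822
The County of Hollycroft, 20 April – 31 December 2011: 256 days → $64000 × 2.85% × 256/365 = $1279.2986
Total = $1871.7808

$1871.78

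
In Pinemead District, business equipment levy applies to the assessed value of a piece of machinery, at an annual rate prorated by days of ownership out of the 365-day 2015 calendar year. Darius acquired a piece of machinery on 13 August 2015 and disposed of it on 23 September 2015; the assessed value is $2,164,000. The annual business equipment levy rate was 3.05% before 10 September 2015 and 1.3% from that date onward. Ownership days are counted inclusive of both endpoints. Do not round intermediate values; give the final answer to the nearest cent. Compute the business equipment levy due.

13 August – 9 September 2015: 28 days at 3.05% → $2,164,000 × 3.05% × 28/365 = $5,063.1671
10 September – 23 September 2015: 14 days at 1.3% → $2,164,000 × 1.3% × 14/365 = $1,079.0356
Total = $6,142.2027

$6,142.20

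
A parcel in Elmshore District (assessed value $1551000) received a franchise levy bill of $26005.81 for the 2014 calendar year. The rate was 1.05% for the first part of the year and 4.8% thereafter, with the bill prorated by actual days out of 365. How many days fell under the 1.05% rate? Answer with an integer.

304 days

Let d = days at the first rate; then 365 − d days at the second rate.
$1551000 × [1.05%·d + 4.8%·(365−d)] / 365 = $26005.81
Solving gives d = 304, so the new rate took effect on November 1, 2014.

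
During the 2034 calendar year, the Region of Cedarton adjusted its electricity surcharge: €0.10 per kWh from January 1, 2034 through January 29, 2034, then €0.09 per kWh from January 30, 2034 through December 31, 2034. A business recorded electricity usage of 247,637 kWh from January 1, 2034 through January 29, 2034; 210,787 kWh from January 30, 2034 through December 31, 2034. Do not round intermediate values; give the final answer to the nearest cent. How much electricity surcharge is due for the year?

€43734.53

January 1 – January 29, 2034: 247,637 kWh at €0.10/kWh → €24763.70
January 30 – December 31, 2034: 210,787 kWh at €0.09/kWh → €18970.83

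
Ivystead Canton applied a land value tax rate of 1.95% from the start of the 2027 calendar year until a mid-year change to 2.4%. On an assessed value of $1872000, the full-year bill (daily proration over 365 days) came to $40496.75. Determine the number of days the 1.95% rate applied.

Let d = days at the first rate; then 365 − d days at the second rate.
$1872000 × [1.95%·d + 2.4%·(365−d)] / 365 = $40496.75
Solving gives d = 192, so the new rate took effect on 12 Jul 2027.

192 days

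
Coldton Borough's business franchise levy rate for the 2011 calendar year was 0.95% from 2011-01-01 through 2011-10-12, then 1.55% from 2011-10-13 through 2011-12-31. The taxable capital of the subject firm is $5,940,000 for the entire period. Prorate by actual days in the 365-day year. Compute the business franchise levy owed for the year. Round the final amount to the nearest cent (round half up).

2011-01-01 to 2011-10-12: 285 days at 0.95% → $5,940,000 × 0.95% × 285/365 = $44,061.7808
2011-10-13 to 2011-12-31: 80 days at 1.55% → $5,940,000 × 1.55% × 80/365 = $20,179.7260
Total = $64,241.5068

$64,241.51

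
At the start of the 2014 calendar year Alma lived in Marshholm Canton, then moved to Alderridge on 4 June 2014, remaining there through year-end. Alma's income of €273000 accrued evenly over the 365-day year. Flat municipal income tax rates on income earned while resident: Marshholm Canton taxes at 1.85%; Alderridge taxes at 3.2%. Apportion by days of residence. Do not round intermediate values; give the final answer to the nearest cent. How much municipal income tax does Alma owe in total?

€7181.02

Marshholm Canton, 1 January – 3 June 2014: 154 days → €273000 × 1.85% × 154/365 = €2130.8959
Alderridge, 4 June – 31 December 2014: 211 days → €273000 × 3.2% × 211/365 = €5050.1260
Total = €7181.0219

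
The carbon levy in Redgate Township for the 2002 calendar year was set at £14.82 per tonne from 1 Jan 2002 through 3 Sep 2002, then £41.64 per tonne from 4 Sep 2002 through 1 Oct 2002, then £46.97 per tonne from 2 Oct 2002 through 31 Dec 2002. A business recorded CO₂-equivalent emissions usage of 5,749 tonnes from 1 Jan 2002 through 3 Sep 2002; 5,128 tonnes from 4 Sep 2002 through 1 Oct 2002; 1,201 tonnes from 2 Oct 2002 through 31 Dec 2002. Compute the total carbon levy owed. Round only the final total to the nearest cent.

£355141.07

1 Jan – 3 Sep 2002: 5,749 tonnes at £14.82/tonne → £85200.18
4 Sep – 1 Oct 2002: 5,128 tonnes at £41.64/tonne → £213529.92
2 Oct – 31 Dec 2002: 1,201 tonnes at £46.97/tonne → £56410.97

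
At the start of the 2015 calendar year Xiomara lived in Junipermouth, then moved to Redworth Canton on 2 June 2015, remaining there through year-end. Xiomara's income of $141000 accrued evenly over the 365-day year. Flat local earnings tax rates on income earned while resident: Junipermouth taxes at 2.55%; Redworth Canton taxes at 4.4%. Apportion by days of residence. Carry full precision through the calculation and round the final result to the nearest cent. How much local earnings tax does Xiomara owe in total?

Junipermouth, 1 January – 1 June 2015: 152 days → $141000 × 2.55% × 152/365 = $1497.3041
Redworth Canton, 2 June – 31 December 2015: 213 days → $141000 × 4.4% × 213/365 = $3620.4164
Total = $5117.7205

$5117.72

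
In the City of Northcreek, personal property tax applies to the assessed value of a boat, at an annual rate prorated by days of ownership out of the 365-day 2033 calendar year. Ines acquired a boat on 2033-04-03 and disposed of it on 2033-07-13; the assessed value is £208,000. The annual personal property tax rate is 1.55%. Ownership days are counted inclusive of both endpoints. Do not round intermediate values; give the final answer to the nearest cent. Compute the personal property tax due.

Days held (2033-04-03 to 2033-07-13): 102 out of 365
Tax = £208,000 × 1.55% × 102/365 = £900.9534

£900.95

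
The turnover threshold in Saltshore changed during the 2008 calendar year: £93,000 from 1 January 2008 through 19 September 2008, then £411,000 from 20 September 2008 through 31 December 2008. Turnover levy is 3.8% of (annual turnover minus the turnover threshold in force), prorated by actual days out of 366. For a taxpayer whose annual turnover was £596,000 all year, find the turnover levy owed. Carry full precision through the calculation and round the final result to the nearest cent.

1 January – 19 September 2008: 263 days, exemption £93,000 → (£596,000 − £93,000) × 3.8% × 263/366 = £13,734.9235
20 September – 31 December 2008: 103 days, exemption £411,000 → (£596,000 − £411,000) × 3.8% × 103/366 = £1,978.3880
Total = £15,713.3115

£15,713.31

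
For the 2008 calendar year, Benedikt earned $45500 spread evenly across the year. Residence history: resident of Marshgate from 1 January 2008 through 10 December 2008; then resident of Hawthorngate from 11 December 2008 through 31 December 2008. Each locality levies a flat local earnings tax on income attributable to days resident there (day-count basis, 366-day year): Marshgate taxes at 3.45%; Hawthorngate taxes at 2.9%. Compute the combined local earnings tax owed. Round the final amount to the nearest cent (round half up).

Marshgate, 1 January – 10 December 2008: 345 days → $45500 × 3.45% × 345/366 = $1479.6824
Hawthorngate, 11 December – 31 December 2008: 21 days → $45500 × 2.9% × 21/366 = $75.7090
Total = $1555.3914

$1555.39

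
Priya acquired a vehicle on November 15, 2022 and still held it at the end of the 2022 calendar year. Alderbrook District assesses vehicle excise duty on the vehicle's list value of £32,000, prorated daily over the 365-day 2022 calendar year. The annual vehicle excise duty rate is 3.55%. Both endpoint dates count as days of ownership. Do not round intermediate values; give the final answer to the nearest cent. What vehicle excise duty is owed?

Days held (November 15 – December 31, 2022): 47 out of 365
Tax = £32,000 × 3.55% × 47/365 = £146.2795

£146.28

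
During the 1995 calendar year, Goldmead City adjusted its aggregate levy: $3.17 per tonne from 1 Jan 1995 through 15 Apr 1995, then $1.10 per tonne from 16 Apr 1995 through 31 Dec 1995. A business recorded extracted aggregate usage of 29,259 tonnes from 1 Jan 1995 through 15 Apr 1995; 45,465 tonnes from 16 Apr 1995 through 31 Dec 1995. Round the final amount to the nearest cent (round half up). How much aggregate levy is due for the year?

$142762.53

1 Jan – 15 Apr 1995: 29,259 tonnes at $3.17/tonne → $92751.03
16 Apr – 31 Dec 1995: 45,465 tonnes at $1.10/tonne → $50011.50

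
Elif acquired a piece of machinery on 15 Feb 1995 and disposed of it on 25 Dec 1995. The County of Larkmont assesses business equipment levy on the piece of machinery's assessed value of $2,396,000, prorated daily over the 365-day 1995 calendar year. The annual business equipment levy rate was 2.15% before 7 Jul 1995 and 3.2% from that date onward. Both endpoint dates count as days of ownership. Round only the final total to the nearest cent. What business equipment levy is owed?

$56,171.43

15 Feb – 6 Jul 1995: 142 days at 2.15% → $2,396,000 × 2.15% × 142/365 = $20,041.0630
7 Jul – 25 Dec 1995: 172 days at 3.2% → $2,396,000 × 3.2% × 172/365 = $36,130.3671
Total = $56,171.4301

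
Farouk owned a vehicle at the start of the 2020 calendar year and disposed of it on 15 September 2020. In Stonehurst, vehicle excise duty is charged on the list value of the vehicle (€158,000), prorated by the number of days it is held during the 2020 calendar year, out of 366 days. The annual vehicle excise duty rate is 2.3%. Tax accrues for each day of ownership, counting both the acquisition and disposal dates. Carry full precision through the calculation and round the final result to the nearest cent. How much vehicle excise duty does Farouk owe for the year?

€2,571.60

Days held (1 January – 15 September 2020): 259 out of 366
Tax = €158,000 × 2.3% × 259/366 = €2,571.6011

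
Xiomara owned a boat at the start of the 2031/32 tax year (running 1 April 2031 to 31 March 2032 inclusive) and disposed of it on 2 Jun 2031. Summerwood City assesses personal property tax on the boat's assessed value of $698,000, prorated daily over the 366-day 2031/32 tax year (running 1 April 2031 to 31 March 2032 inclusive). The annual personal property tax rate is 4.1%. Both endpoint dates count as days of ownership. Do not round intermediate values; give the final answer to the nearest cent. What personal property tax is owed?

Days held (1 Apr – 2 Jun 2031): 63 out of 366
Tax = $698,000 × 4.1% × 63/366 = $4,926.0492

$4,926.05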